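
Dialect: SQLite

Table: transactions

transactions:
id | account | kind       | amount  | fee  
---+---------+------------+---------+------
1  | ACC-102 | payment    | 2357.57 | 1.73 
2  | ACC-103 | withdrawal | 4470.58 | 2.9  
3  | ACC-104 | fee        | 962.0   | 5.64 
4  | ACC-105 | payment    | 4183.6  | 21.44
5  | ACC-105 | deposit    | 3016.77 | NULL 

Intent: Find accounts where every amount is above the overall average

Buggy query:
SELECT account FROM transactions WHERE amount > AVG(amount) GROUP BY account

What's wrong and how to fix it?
Bug: AVG() is an aggregate; it can't sit directly in WHERE

Fix: Compute the overall average in a scalar subquery and compare each group's MIN against it in HAVING

Corrected query:
SELECT account FROM transactions GROUP BY account HAVING MIN(amount) > (SELECT AVG(amount) FROM transactions)

Result:
account
-------
ACC-103
ACC-105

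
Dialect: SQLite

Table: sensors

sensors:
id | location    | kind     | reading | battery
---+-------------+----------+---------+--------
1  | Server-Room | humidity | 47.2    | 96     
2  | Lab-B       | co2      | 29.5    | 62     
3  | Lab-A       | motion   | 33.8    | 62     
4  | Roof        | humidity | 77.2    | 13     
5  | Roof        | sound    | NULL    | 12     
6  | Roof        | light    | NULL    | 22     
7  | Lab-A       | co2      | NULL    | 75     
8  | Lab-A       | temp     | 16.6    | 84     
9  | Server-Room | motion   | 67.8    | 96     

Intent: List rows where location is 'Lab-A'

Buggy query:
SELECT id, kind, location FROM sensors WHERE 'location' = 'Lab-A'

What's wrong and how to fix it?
Bug: Single quotes denote string literals in SQL; the column name is being compared as a constant string

Fix: Reference the column as location without single quotes

Corrected query:
SELECT id, kind, location FROM sensors WHERE location = 'Lab-A'

Result:
id | kind   | location
---+--------+---------
3  | motion | Lab-A   
7  | co2    | Lab-A   
8  | temp   | Lab-A   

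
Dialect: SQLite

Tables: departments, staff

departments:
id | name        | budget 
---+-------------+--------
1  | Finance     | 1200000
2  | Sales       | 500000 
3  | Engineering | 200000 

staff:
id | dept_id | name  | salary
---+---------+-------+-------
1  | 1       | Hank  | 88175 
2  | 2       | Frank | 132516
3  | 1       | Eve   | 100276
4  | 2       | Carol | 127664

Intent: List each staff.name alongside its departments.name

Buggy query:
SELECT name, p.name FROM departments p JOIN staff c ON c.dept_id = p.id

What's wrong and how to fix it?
Bug: Both tables have a 'name' column; the unqualified reference is ambiguous

Fix: Qualify the column with its table alias (c.name)

Corrected query:
SELECT c.name, p.name FROM departments p JOIN staff c ON c.dept_id = p.id

Result:
name  | name   
------+--------
Hank  | Finance
Frank | Sales  
Eve   | Finance
Carol | Sales  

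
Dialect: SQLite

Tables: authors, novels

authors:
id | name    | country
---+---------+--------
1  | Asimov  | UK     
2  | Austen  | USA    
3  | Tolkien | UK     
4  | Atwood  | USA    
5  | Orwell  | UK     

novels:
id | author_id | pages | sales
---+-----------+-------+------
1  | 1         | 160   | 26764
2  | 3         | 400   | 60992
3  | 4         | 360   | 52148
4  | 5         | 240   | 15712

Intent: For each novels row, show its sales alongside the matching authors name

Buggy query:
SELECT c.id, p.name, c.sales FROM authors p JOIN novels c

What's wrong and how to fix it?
Bug: Missing join condition: each novels row is matched to all authors rows instead of just its own

Fix: Add ON c.author_id = p.id to the JOIN

Corrected query:
SELECT c.id, p.name, c.sales FROM authors p JOIN novels c ON c.author_id = p.id

Result:
id | name    | sales
---+---------+------
1  | Asimov  | 26764
2  | Tolkien | 60992
3  | Atwood  | 52148
4  | Orwell  | 15712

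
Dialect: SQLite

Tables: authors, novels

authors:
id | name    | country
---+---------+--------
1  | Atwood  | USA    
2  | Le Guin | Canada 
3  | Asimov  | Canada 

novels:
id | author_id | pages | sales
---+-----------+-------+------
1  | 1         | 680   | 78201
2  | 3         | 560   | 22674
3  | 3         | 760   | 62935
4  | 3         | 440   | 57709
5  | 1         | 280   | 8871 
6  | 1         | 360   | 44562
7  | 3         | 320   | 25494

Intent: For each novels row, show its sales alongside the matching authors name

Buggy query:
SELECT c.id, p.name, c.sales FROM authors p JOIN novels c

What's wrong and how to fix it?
Bug: Missing join condition: each novels row is matched to all authors rows instead of just its own

Fix: Add ON c.author_id = p.id to the JOIN

Corrected query:
SELECT c.id, p.name, c.sales FROM authors p JOIN novels c ON c.author_id = p.id

Result:
id | name   | sales
---+--------+------
1  | Atwood | 78201
2  | Asimov | 22674
3  | Asimov | 62935
4  | Asimov | 57709
5  | Atwood | 8871 
6  | Atwood | 44562
7  | Asimov | 25494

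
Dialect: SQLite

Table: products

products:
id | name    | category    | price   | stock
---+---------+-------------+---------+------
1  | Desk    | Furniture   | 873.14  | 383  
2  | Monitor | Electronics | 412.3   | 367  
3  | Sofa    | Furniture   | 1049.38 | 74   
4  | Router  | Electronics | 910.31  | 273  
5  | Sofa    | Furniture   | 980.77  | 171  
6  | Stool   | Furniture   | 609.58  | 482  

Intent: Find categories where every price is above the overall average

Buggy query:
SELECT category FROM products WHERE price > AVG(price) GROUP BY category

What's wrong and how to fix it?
Bug: WHERE evaluates per row before aggregation, so AVG() is unavailable

Fix: Use a subquery for AVG and a HAVING MIN(...) filter so the condition holds for every row in the group

Corrected query:
SELECT category FROM products GROUP BY category HAVING MIN(price) > (SELECT AVG(price) FROM products)

Result:
(no rows)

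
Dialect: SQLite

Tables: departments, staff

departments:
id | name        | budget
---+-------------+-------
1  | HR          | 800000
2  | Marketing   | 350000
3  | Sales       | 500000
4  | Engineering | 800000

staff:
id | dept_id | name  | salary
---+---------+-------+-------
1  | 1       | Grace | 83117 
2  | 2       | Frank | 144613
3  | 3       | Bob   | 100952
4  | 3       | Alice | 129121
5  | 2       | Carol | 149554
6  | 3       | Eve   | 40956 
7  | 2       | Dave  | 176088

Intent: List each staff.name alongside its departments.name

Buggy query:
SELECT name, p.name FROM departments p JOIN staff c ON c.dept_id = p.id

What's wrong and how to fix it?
Bug: 'name' exists in both joined tables, so the database can't tell which one is meant

Fix: Prefix ambiguous columns with the table alias

Corrected query:
SELECT c.name, p.name FROM departments p JOIN staff c ON c.dept_id = p.id

Result:
name  | name     
------+----------
Grace | HR       
Frank | Marketing
Bob   | Sales    
Alice | Sales    
Carol | Marketing
Eve   | Sales    
Dave  | Marketing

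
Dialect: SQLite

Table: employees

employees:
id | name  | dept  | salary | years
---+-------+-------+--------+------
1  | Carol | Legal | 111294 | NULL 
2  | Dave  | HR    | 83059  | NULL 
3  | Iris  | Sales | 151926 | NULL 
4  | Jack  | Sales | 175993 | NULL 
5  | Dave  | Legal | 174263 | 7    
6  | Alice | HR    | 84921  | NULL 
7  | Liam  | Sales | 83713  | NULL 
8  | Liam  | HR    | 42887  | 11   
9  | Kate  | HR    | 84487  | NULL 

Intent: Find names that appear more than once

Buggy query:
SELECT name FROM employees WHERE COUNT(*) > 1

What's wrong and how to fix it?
Bug: WHERE can't reference COUNT(*); aggregates are computed after WHERE

Fix: GROUP BY name, then filter groups with HAVING COUNT(*) > 1

Corrected query:
SELECT name FROM employees GROUP BY name HAVING COUNT(*) > 1

Result:
name
----
Dave
Liam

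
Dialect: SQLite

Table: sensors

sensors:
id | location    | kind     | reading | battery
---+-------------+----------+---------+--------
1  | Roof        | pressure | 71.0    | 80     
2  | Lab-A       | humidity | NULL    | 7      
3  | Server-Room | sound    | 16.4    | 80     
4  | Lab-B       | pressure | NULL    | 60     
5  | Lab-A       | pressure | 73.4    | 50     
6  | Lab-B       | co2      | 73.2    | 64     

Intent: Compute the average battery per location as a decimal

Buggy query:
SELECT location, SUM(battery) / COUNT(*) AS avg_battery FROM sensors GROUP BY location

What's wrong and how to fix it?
Bug: Both operands are integers, so '/' performs integer division and truncates

Fix: Multiply by 1.0 (or CAST to REAL) to force floating-point division

Corrected query:
SELECT location, SUM(battery) * 1.0 / COUNT(*) AS avg_battery FROM sensors GROUP BY location

Result:
location    | avg_battery
------------+------------
Lab-A       | 28.5       
Lab-B       | 62         
Roof        | 80         
Server-Room | 80         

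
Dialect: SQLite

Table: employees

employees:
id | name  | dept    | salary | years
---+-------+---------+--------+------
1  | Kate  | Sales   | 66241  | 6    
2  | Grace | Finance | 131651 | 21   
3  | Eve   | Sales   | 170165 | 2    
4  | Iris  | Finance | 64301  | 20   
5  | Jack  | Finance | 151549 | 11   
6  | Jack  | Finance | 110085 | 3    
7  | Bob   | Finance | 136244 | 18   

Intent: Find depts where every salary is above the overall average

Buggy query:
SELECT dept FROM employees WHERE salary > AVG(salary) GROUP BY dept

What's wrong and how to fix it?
Bug: AVG() is an aggregate; it can't sit directly in WHERE

Fix: Use a subquery for AVG and a HAVING MIN(...) filter so the condition holds for every row in the group

Corrected query:
SELECT dept FROM employees GROUP BY dept HAVING MIN(salary) > (SELECT AVG(salary) FROM employees)

Result:
(no rows)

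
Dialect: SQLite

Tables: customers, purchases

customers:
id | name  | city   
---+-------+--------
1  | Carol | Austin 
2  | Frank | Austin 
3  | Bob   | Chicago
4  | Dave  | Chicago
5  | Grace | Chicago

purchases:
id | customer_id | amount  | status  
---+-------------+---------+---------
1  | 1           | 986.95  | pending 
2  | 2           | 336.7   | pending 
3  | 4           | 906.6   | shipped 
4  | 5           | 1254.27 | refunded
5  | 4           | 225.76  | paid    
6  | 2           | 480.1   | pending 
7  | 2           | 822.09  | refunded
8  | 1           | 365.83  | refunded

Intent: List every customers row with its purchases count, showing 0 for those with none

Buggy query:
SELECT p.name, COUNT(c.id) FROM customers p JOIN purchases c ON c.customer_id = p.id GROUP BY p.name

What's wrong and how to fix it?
Bug: An inner join excludes parents with zero children

Fix: Switch to LEFT JOIN to retain unmatched parent rows

Corrected query:
SELECT p.name, COUNT(c.id) FROM customers p LEFT JOIN purchases c ON c.customer_id = p.id GROUP BY p.name

Result:
name  | COUNT(c.id)
------+------------
Bob   | 0          
Carol | 2          
Dave  | 2          
Frank | 3          
Grace | 1          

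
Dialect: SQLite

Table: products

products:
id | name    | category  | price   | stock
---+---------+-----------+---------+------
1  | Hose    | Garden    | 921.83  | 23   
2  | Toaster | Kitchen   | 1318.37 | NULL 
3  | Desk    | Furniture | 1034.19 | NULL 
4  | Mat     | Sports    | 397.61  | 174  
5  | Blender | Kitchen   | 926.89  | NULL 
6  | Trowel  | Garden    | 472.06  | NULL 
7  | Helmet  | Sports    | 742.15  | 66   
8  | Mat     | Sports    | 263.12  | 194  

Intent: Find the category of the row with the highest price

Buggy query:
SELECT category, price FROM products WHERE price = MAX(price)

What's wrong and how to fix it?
Bug: MAX(price) is an aggregate and cannot be used directly in WHERE

Fix: Use a subquery: WHERE price = (SELECT MAX(price) FROM products)

Corrected query:
SELECT category, price FROM products WHERE price = (SELECT MAX(price) FROM products)

Result:
category | price  
---------+--------
Kitchen  | 1318.37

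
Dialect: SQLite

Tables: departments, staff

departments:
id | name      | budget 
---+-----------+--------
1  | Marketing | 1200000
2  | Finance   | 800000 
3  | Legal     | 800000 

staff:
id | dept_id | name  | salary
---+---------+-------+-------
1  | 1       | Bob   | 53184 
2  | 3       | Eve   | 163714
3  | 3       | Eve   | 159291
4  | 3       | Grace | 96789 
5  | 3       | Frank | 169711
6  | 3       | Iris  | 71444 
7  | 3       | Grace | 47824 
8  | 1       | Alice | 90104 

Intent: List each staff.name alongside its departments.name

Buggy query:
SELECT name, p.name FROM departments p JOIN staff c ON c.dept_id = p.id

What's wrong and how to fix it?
Bug: Both tables have a 'name' column; the unqualified reference is ambiguous

Fix: Qualify the column with its table alias (c.name)

Corrected query:
SELECT c.name, p.name FROM departments p JOIN staff c ON c.dept_id = p.id

Result:
name  | name     
------+----------
Bob   | Marketing
Eve   | Legal    
Eve   | Legal    
Grace | Legal    
Frank | Legal    
Iris  | Legal    
Grace | Legal    
Alice | Marketing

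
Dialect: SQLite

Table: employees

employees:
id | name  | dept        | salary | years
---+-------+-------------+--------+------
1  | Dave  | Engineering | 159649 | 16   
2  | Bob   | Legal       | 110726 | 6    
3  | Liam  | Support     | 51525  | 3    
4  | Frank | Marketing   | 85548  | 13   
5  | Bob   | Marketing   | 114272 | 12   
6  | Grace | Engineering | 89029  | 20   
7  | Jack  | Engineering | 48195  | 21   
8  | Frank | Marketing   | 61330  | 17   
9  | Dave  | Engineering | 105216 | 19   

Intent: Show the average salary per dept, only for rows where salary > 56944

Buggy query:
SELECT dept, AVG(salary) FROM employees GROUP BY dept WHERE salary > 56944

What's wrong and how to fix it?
Bug: Row-level WHERE must come before GROUP BY in the clause order

Fix: Move the WHERE clause before GROUP BY

Corrected query:
SELECT dept, AVG(salary) FROM employees WHERE salary > 56944 GROUP BY dept

Result:
dept        | AVG(salary)  
------------+--------------
Engineering | 117964.666667
Legal       | 110726       
Marketing   | 87050        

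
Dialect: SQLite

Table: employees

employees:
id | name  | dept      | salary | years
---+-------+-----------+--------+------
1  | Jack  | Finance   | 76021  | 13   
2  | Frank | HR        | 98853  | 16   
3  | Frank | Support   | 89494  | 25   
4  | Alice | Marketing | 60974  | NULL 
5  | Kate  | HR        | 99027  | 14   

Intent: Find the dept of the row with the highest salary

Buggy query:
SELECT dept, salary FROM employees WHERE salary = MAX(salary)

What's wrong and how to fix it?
Bug: MAX(salary) is an aggregate and cannot be used directly in WHERE

Fix: Use a subquery: WHERE salary = (SELECT MAX(salary) FROM employees)

Corrected query:
SELECT dept, salary FROM employees WHERE salary = (SELECT MAX(salary) FROM employees)

Result:
dept | salary
-----+-------
HR   | 99027 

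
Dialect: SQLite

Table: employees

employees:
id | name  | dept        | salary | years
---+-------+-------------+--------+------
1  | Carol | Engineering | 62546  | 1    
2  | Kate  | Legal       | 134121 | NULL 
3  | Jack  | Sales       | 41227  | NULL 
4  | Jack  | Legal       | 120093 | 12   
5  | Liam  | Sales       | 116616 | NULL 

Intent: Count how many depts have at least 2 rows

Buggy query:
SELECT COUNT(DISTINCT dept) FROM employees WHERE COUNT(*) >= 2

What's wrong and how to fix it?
Bug: COUNT(*) cannot appear in WHERE; the per-group count doesn't exist yet

Fix: Use a subquery that GROUPs and filters with HAVING, then count its rows

Corrected query:
SELECT COUNT(*) FROM (SELECT dept FROM employees GROUP BY dept HAVING COUNT(*) >= 2)

Result:
COUNT(*)
--------
2       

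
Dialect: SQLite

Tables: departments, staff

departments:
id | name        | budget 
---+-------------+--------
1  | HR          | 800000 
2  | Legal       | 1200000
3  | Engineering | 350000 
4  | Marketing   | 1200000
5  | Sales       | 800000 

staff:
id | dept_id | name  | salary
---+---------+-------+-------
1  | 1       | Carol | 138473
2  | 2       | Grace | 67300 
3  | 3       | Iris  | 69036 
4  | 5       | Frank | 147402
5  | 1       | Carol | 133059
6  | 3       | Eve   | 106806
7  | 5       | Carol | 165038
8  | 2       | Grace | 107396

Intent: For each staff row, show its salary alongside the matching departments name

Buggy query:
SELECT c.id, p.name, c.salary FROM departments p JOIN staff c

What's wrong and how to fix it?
Bug: JOIN with no ON clause produces a cartesian product; every staff row pairs with every departments row

Fix: Specify the join condition linking the foreign key to the parent id

Corrected query:
SELECT c.id, p.name, c.salary FROM departments p JOIN staff c ON c.dept_id = p.id

Result:
id | name        | salary
---+-------------+-------
1  | HR          | 138473
2  | Legal       | 67300 
3  | Engineering | 69036 
4  | Sales       | 147402
5  | HR          | 133059
6  | Engineering | 106806
7  | Sales       | 165038
8  | Legal       | 107396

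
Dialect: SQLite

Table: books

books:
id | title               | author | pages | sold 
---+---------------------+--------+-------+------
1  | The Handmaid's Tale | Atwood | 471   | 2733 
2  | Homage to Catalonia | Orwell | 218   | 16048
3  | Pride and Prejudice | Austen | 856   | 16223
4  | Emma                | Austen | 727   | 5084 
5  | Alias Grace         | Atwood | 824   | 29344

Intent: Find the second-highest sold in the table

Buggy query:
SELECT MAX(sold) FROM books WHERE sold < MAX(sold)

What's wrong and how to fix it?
Bug: The inner MAX is an aggregate inside WHERE, which is not allowed

Fix: Put the inner MAX in a scalar subquery

Corrected query:
SELECT MAX(sold) FROM books WHERE sold < (SELECT MAX(sold) FROM books)

Result:
MAX(sold)
---------
16223    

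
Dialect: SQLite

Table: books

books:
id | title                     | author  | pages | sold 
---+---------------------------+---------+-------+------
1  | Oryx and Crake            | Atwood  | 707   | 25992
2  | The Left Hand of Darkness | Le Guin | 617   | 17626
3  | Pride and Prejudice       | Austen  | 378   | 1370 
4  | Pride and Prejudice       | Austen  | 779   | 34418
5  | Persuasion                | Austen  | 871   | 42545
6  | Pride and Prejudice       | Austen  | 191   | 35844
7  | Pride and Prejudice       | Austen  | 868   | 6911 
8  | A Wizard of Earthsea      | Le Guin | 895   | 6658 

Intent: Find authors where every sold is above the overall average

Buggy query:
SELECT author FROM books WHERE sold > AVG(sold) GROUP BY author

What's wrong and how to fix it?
Bug: AVG() is an aggregate; it can't sit directly in WHERE

Fix: Use a subquery for AVG and a HAVING MIN(...) filter so the condition holds for every row in the group

Corrected query:
SELECT author FROM books GROUP BY author HAVING MIN(sold) > (SELECT AVG(sold) FROM books)

Result:
author
------
Atwood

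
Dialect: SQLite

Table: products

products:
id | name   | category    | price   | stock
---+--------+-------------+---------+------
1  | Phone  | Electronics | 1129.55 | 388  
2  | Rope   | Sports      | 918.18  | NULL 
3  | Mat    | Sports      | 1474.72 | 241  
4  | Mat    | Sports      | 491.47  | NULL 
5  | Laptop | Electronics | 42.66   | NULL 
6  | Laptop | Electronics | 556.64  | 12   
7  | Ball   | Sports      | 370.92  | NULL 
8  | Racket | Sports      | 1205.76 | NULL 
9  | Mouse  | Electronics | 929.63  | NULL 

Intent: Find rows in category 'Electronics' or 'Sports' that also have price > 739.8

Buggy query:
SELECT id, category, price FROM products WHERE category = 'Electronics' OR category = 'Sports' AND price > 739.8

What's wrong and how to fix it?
Bug: AND binds tighter than OR, so this parses as category = 'Electronics' OR (category = 'Sports' AND price > 739.8)

Fix: Add parentheses around the OR so the AND applies to both alternatives

Corrected query:
SELECT id, category, price FROM products WHERE (category = 'Electronics' OR category = 'Sports') AND price > 739.8

Result:
id | category    | price  
---+-------------+--------
1  | Electronics | 1129.55
2  | Sports      | 918.18 
3  | Sports      | 1474.72
8  | Sports      | 1205.76
9  | Electronics | 929.63 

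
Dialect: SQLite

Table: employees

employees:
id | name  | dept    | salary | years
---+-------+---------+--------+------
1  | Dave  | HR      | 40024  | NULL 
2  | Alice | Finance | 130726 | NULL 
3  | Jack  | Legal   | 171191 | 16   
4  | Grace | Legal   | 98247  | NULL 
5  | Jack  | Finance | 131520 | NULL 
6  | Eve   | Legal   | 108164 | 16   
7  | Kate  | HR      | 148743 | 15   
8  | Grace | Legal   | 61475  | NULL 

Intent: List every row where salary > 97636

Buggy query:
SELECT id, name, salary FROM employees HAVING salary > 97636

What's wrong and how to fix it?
Bug: This is a non-aggregate query (no GROUP BY, no aggregates), so in SQLite the HAVING clause is invalid here; a row-level condition belongs in WHERE

Fix: Replace HAVING with WHERE since the condition applies to individual rows

Corrected query:
SELECT id, name, salary FROM employees WHERE salary > 97636

Result:
id | name  | salary
---+-------+-------
2  | Alice | 130726
3  | Jack  | 171191
4  | Grace | 98247 
5  | Jack  | 131520
6  | Eve   | 108164
7  | Kate  | 148743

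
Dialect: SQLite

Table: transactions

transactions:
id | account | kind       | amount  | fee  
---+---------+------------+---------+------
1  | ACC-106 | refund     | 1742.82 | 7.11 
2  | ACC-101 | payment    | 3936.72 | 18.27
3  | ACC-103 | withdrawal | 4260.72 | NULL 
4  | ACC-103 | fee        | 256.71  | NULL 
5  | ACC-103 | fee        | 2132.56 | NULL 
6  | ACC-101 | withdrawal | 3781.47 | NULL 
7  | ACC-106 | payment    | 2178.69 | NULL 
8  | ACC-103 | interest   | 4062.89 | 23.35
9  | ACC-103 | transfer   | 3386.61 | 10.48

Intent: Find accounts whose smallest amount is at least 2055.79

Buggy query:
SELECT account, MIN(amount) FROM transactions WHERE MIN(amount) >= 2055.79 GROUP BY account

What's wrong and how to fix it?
Bug: Aggregates like MIN are computed per group after WHERE runs

Fix: Replace WHERE with HAVING after the GROUP BY

Corrected query:
SELECT account, MIN(amount) FROM transactions GROUP BY account HAVING MIN(amount) >= 2055.79

Result:
account | MIN(amount)
--------+------------
ACC-101 | 3781.47    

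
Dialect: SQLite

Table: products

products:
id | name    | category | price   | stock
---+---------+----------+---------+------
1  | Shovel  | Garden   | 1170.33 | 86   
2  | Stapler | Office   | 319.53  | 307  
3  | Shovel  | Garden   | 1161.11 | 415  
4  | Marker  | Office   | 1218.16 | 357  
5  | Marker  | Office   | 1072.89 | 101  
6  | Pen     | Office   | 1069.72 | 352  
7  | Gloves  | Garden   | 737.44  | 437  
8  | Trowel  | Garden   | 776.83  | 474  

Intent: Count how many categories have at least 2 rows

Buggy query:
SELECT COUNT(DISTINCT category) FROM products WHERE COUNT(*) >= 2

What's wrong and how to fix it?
Bug: WHERE filters individual rows, not groups, so a group-level COUNT is invalid there

Fix: Use a subquery that GROUPs and filters with HAVING, then count its rows

Corrected query:
SELECT COUNT(*) FROM (SELECT category FROM products GROUP BY category HAVING COUNT(*) >= 2)

Result:
COUNT(*)
--------
2       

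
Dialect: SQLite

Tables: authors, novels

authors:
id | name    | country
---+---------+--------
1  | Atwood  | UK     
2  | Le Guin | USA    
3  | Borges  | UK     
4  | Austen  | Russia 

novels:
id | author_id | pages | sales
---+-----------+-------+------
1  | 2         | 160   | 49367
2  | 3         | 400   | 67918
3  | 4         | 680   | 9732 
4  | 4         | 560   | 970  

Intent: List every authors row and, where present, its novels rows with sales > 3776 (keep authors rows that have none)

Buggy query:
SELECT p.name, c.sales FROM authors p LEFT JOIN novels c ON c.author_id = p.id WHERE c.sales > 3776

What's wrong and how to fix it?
Bug: Filtering c.sales in WHERE discards the NULL rows produced by LEFT JOIN, turning it into an inner join

Fix: Put 'c.sales > 3776' in the JOIN's ON clause instead of WHERE

Corrected query:
SELECT p.name, c.sales FROM authors p LEFT JOIN novels c ON c.author_id = p.id AND c.sales > 3776

Result:
name    | sales
--------+------
Atwood  | NULL 
Le Guin | 49367
Borges  | 67918
Austen  | 9732 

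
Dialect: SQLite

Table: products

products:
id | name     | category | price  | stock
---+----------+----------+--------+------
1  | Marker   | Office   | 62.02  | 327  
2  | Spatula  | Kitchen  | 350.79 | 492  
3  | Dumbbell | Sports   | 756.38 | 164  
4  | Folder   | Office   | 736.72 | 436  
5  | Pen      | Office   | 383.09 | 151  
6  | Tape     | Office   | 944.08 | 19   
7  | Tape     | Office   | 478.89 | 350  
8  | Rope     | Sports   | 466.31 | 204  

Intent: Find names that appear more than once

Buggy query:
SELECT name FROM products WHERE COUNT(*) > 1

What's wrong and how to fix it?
Bug: WHERE can't reference COUNT(*); aggregates are computed after WHERE

Fix: GROUP BY name, then filter groups with HAVING COUNT(*) > 1

Corrected query:
SELECT name FROM products GROUP BY name HAVING COUNT(*) > 1

Result:
name
----
Tape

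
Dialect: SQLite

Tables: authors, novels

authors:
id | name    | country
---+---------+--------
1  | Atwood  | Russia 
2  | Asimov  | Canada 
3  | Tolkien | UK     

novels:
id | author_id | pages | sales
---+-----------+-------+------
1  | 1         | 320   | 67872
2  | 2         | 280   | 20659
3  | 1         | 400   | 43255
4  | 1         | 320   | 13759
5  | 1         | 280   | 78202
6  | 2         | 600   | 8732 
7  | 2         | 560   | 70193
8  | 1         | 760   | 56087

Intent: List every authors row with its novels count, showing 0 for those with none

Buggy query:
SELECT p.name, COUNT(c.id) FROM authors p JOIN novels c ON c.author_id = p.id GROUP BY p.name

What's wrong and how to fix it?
Bug: INNER JOIN drops authors rows that have no matching novels rows

Fix: Switch to LEFT JOIN to retain unmatched parent rows

Corrected query:
SELECT p.name, COUNT(c.id) FROM authors p LEFT JOIN novels c ON c.author_id = p.id GROUP BY p.name

Result:
name    | COUNT(c.id)
--------+------------
Asimov  | 3          
Atwood  | 5          
Tolkien | 0          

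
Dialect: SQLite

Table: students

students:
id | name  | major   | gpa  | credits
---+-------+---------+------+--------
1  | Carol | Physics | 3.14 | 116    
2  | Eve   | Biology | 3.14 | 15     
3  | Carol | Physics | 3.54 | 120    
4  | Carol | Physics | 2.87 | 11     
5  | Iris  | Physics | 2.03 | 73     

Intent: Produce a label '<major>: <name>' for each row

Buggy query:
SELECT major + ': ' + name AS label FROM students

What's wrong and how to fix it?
Bug: '+' is numeric addition; on text columns SQLite converts them to 0 instead of concatenating

Fix: Replace + with || to concatenate text

Corrected query:
SELECT major || ': ' || name AS label FROM students

Result:
label         
--------------
Physics: Carol
Biology: Eve  
Physics: Carol
Physics: Carol
Physics: Iris 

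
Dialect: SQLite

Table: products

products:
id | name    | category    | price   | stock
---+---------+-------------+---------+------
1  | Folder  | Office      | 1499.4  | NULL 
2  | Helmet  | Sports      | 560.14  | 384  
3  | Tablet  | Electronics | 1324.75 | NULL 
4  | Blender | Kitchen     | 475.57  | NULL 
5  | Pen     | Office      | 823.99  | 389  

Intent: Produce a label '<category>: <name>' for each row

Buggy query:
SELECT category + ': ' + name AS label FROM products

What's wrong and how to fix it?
Bug: '+' is numeric addition; on text columns SQLite converts them to 0 instead of concatenating

Fix: Use the || operator for string concatenation

Corrected query:
SELECT category || ': ' || name AS label FROM products

Result:
label              
-------------------
Office: Folder     
Sports: Helmet     
Electronics: Tablet
Kitchen: Blender   
Office: Pen        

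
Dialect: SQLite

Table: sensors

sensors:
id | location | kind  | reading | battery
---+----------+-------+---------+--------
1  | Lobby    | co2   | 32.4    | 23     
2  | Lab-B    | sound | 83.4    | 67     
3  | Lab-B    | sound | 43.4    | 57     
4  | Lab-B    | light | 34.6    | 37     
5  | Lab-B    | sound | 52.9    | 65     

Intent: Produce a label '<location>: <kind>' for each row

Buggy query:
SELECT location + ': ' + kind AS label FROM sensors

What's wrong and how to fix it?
Bug: SQLite uses || for string concatenation; + coerces text to numbers (yielding 0)

Fix: Use the || operator for string concatenation

Corrected query:
SELECT location || ': ' || kind AS label FROM sensors

Result:
label       
------------
Lobby: co2  
Lab-B: sound
Lab-B: sound
Lab-B: light
Lab-B: sound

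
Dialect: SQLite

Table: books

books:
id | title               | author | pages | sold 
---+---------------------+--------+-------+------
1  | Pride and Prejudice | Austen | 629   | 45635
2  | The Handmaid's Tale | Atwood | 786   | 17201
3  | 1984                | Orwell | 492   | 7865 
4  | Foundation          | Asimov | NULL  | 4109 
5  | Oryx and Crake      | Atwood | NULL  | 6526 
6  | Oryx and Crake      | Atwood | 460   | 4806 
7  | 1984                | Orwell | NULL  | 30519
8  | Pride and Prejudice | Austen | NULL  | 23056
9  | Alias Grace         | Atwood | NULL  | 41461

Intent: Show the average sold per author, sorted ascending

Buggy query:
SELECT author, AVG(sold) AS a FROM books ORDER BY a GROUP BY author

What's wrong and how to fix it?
Bug: GROUP BY must precede ORDER BY

Fix: Reorder: SELECT … FROM … GROUP BY … ORDER BY …

Corrected query:
SELECT author, AVG(sold) AS a FROM books GROUP BY author ORDER BY a

Result:
author | a      
-------+--------
Asimov | 4109   
Atwood | 17498.5
Orwell | 19192  
Austen | 34345.5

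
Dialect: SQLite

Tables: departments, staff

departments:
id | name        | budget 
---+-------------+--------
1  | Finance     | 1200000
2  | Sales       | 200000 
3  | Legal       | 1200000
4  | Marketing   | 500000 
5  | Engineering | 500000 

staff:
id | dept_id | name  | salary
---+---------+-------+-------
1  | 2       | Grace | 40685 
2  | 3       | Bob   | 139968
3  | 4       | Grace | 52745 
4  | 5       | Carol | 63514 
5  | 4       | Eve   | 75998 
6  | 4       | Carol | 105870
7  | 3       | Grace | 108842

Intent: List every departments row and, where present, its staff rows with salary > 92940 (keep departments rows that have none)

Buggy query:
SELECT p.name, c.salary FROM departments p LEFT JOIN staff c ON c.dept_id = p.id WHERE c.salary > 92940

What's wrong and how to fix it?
Bug: Filtering c.salary in WHERE discards the NULL rows produced by LEFT JOIN, turning it into an inner join

Fix: Move the right-table condition into the ON clause so unmatched parents are kept

Corrected query:
SELECT p.name, c.salary FROM departments p LEFT JOIN staff c ON c.dept_id = p.id AND c.salary > 92940

Result:
name        | salary
------------+-------
Finance     | NULL  
Sales       | NULL  
Legal       | 108842
Legal       | 139968
Marketing   | 105870
Engineering | NULL  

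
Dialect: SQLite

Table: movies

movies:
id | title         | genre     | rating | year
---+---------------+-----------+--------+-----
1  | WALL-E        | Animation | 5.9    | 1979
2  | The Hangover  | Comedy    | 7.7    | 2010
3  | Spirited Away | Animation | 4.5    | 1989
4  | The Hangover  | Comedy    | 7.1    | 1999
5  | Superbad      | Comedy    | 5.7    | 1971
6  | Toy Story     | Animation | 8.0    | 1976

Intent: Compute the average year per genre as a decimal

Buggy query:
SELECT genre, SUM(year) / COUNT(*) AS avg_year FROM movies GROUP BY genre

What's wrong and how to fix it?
Bug: Both operands are integers, so '/' performs integer division and truncates

Fix: Cast one side to REAL so the division keeps the fractional part

Corrected query:
SELECT genre, SUM(year) * 1.0 / COUNT(*) AS avg_year FROM movies GROUP BY genre

Result:
genre     | avg_year   
----------+------------
Animation | 1981.333333
Comedy    | 1993.333333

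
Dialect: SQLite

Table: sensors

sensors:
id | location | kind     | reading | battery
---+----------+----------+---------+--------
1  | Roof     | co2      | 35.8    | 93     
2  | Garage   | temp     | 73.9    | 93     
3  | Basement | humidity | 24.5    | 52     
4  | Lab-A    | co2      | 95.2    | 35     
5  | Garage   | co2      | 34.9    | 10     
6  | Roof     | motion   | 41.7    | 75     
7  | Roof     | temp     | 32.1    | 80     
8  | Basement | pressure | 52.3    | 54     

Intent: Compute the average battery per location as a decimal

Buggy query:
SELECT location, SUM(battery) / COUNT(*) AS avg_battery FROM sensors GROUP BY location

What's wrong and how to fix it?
Bug: SUM(battery) and COUNT(*) are both integers; the division truncates the fractional part

Fix: Cast one side to REAL so the division keeps the fractional part

Corrected query:
SELECT location, SUM(battery) * 1.0 / COUNT(*) AS avg_battery FROM sensors GROUP BY location

Result:
location | avg_battery
---------+------------
Basement | 53         
Garage   | 51.5       
Lab-A    | 35         
Roof     | 82.666667  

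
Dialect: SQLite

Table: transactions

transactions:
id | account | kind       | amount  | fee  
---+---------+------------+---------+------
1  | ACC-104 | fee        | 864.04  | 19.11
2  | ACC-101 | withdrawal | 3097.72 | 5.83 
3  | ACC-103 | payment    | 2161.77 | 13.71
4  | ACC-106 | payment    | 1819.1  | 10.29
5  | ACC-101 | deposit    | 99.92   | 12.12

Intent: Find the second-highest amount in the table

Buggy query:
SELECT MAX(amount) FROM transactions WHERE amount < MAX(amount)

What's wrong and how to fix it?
Bug: The inner MAX is an aggregate inside WHERE, which is not allowed

Fix: Compute the overall MAX in a subquery, then take MAX of rows below it

Corrected query:
SELECT MAX(amount) FROM transactions WHERE amount < (SELECT MAX(amount) FROM transactions)

Result:
MAX(amount)
-----------
2161.77    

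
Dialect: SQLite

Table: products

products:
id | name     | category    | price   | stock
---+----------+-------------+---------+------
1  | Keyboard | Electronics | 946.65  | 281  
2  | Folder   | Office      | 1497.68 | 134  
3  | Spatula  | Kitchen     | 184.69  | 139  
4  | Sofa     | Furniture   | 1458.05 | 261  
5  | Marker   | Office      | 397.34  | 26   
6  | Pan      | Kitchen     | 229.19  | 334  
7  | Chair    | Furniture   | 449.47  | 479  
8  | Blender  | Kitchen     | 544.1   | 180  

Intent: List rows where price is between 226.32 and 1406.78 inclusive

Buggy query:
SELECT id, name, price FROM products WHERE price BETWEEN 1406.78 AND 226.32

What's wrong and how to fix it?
Bug: The bounds are reversed; BETWEEN a AND b requires a <= b to match anything

Fix: Write BETWEEN 226.32 AND 1406.78

Corrected query:
SELECT id, name, price FROM products WHERE price BETWEEN 226.32 AND 1406.78

Result:
id | name     | price 
---+----------+-------
1  | Keyboard | 946.65
5  | Marker   | 397.34
6  | Pan      | 229.19
7  | Chair    | 449.47
8  | Blender  | 544.1 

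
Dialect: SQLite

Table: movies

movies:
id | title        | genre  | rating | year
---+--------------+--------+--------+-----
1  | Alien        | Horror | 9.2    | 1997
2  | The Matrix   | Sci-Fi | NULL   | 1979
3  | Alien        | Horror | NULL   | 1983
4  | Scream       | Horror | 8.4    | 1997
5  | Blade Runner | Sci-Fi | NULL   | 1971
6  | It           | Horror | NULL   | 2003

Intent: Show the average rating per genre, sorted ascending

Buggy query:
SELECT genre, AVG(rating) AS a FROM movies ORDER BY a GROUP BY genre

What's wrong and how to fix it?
Bug: ORDER BY appears before GROUP BY; SQL clause order requires GROUP BY first

Fix: Move ORDER BY to the end, after GROUP BY

Corrected query:
SELECT genre, AVG(rating) AS a FROM movies GROUP BY genre ORDER BY a

Result:
genre  | a   
-------+-----
Sci-Fi | NULL
Horror | 8.8 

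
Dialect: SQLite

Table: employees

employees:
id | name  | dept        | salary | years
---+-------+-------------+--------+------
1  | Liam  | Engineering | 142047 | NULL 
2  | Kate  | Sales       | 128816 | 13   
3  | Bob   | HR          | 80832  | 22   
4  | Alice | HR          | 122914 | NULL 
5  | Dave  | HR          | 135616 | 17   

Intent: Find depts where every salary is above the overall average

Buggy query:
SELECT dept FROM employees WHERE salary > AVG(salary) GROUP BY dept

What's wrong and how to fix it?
Bug: AVG() is an aggregate; it can't sit directly in WHERE

Fix: Use a subquery for AVG and a HAVING MIN(...) filter so the condition holds for every row in the group

Corrected query:
SELECT dept FROM employees GROUP BY dept HAVING MIN(salary) > (SELECT AVG(salary) FROM employees)

Result:
dept       
-----------
Engineering
Sales      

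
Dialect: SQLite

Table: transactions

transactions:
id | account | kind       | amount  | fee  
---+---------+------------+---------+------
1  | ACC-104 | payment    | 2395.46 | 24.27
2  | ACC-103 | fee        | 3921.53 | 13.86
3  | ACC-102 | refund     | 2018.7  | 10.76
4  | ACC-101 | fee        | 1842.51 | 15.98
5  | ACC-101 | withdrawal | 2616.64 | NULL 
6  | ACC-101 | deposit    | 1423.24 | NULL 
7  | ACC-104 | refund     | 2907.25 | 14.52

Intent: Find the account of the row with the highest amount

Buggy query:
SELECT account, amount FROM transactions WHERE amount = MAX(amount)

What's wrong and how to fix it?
Bug: MAX(amount) is an aggregate and cannot be used directly in WHERE

Fix: Use a subquery: WHERE amount = (SELECT MAX(amount) FROM transactions)

Corrected query:
SELECT account, amount FROM transactions WHERE amount = (SELECT MAX(amount) FROM transactions)

Result:
account | amount 
--------+--------
ACC-103 | 3921.53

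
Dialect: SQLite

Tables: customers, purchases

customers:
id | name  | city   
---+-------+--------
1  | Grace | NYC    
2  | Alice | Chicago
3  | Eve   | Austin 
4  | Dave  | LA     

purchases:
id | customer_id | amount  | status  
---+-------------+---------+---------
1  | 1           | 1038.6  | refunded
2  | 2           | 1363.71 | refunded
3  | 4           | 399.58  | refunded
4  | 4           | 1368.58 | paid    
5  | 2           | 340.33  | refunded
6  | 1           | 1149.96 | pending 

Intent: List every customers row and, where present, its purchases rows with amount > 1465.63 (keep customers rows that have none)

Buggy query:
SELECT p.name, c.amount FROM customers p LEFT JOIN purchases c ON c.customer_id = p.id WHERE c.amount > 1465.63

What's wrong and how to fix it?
Bug: Filtering c.amount in WHERE discards the NULL rows produced by LEFT JOIN, turning it into an inner join

Fix: Put 'c.amount > 1465.63' in the JOIN's ON clause instead of WHERE

Corrected query:
SELECT p.name, c.amount FROM customers p LEFT JOIN purchases c ON c.customer_id = p.id AND c.amount > 1465.63

Result:
name  | amount
------+-------
Grace | NULL  
Alice | NULL  
Eve   | NULL  
Dave  | NULL  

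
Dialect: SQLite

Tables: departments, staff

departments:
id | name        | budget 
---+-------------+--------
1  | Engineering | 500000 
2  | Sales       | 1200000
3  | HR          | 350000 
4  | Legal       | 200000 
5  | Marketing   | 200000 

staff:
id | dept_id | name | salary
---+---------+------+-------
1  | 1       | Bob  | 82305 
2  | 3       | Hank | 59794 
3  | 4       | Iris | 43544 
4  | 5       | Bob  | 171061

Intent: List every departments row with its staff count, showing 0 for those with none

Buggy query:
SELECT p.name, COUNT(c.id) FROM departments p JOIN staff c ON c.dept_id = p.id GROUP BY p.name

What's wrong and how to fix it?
Bug: An inner join excludes parents with zero children

Fix: Switch to LEFT JOIN to retain unmatched parent rows

Corrected query:
SELECT p.name, COUNT(c.id) FROM departments p LEFT JOIN staff c ON c.dept_id = p.id GROUP BY p.name

Result:
name        | COUNT(c.id)
------------+------------
Engineering | 1          
HR          | 1          
Legal       | 1          
Marketing   | 1          
Sales       | 0          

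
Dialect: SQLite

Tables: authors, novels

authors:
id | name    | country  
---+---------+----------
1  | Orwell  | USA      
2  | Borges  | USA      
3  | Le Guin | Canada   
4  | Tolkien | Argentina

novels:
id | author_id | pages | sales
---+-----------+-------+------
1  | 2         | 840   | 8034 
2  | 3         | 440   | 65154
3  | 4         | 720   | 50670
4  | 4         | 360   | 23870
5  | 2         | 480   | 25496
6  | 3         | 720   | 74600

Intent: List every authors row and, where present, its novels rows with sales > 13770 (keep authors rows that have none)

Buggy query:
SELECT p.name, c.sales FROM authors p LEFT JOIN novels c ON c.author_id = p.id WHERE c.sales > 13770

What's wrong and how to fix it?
Bug: Filtering c.sales in WHERE discards the NULL rows produced by LEFT JOIN, turning it into an inner join

Fix: Put 'c.sales > 13770' in the JOIN's ON clause instead of WHERE

Corrected query:
SELECT p.name, c.sales FROM authors p LEFT JOIN novels c ON c.author_id = p.id AND c.sales > 13770

Result:
name    | sales
--------+------
Orwell  | NULL 
Borges  | 25496
Le Guin | 65154
Le Guin | 74600
Tolkien | 23870
Tolkien | 50670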